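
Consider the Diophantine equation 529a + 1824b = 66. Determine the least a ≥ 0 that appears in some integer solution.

738

gcd(1824, 529) = 1  (1824 = 3*529 + 237, 529 = 2*237 + 55, 237 = 4*55 + 17, 55 = 3*17 + 4, 17 = 4*4 + 1, 4 = 4*1).
1 divides 66, so solutions exist.
Back-substituting, 529*(-431) + 1824*(125) = 1.
Scale by 66/1 = 66: (a₀, b₀) = (-28446, 8250).
General solution: a = -28446 + 1824t, b = 8250 - 529t for integer t.
a ≥ 0: smallest is -28446 mod 1824 = 738 (at t = 16), with b = -214.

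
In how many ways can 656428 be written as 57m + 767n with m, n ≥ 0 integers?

gcd(767, 57) = 1.
By Bézout, 57×(-148) + 767×(11) = 1.
One solution: (711, 803).
General: m = 711 + 767t, n = 803 - 57t.
m ≥ 0 ⇒ t ≥ 0; n ≥ 0 ⇒ t ≤ 14. So t ∈ [0, 14]: 15 solutions.

15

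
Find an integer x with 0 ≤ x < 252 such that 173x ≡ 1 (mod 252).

gcd(252, 173) = 1.
By Bézout, 173×(-67) + 252×(46) = 1.
So 173×-67 ≡ 1 (mod 252), and -67 mod 252 = 185.

185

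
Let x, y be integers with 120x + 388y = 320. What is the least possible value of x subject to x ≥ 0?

gcd(388, 120):
  388 = 3*120 + 28
  120 = 4*28 + 8
  28 = 3*8 + 4
  8 = 2*4
so gcd(388, 120) = 4.
4 divides 320, so solutions exist.
Back-substitute for Bézout coefficients:
  4 = 28 - 3*8
  ... = 120*(-42) + 388*(13)
Scale by 320/4 = 80: (x₀, y₀) = (-3360, 1040).
General solution: x = -3360 + 97t, y = 1040 - 30t for integer t.
x ≥ 0: smallest is -3360 mod 97 = 35 (at t = 35), with y = -10.

35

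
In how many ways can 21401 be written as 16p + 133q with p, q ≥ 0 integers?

10

gcd(133, 16) = 1.
By Bézout, 16·(25) + 133·(-3) = 1.
One solution: (99, 149).
General: p = 99 + 133t, q = 149 - 16t.
p ≥ 0 ⇒ t ≥ 0; q ≥ 0 ⇒ t ≤ 9. So t ∈ [0, 9]: 10 solutions.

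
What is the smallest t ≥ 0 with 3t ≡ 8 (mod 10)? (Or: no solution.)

6

gcd(10, 3) = 1.
1 divides 8, so solutions exist.
By Bézout, 3×(-3) + 10×(1) = 1.
So 3×(-3) ≡ 1 (mod 10); multiply by 8: t ≡ -24 (mod 10).
Smallest nonnegative: t = -24 mod 10 = 6.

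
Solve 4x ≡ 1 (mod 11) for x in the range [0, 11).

gcd(11, 4):
  11 = 2·4 + 3
  4 = 1·3 + 1
  3 = 3·1
so gcd(11, 4) = 1.
Back-substitute for Bézout coefficients:
  1 = 4 - 1·3
  ... = 4·(3) + 11·(-1)
So 4·3 ≡ 1 (mod 11), and 3 mod 11 = 3.

3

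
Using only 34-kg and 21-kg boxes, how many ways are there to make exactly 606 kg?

Need nonnegative integers with 34j + 21k = 606.
gcd(34, 21) = 1, and 34·(-8) + 21·(13) = 1.
So (j₀, k₀) = (-4848, 7878); general j = -4848 + 21t, k = 7878 - 34t.
j ≥ 0 ⇒ t ≥ 231; k ≥ 0 ⇒ t ≤ 231. That's 1 value of t.

1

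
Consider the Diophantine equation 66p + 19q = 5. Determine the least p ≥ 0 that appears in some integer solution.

9

gcd(66, 19):
  66 = 3×19 + 9
  19 = 2×9 + 1
  9 = 9×1
so gcd(66, 19) = 1.
1 divides 5, so solutions exist.
Back-substitute for Bézout coefficients:
  1 = 19 - 2×9
  ... = 66×(-2) + 19×(7)
Scale by 5/1 = 5: (p₀, q₀) = (-10, 35).
General solution: p = -10 + 19t, q = 35 - 66t for integer t.
p ≥ 0: smallest is -10 mod 19 = 9 (at t = 1), with q = -31.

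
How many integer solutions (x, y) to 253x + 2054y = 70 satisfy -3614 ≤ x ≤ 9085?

gcd(2054, 253):
  2054 = 8×253 + 30
  253 = 8×30 + 13
  30 = 2×13 + 4
  13 = 3×4 + 1
  4 = 4×1
so gcd(2054, 253) = 1.
Back-substitute for Bézout coefficients:
  1 = 13 - 3×4
  ... = 253×(479) + 2054×(-59)
Scale by 70: particular solution (33530, -4130); reduce x mod 2054: (666, -82).
General solution: x = 666 + 2054t, y = -82 - 253t for integer t.
-3614 ≤ 666 + 2054t ≤ 9085 gives t ∈ [-2, 4], which is 7 values.

7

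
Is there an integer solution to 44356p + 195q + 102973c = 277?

no

gcd(44356, 195) = 13.
gcd(13, 102973) = 13.
13 does not divide 277 (remainder 4), so no integer solutions.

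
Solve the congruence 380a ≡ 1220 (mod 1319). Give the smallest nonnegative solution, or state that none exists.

gcd(1319, 380):
  1319 = 3×380 + 179
  380 = 2×179 + 22
  179 = 8×22 + 3
  22 = 7×3 + 1
  3 = 3×1
so gcd(1319, 380) = 1.
1 divides 1220, so solutions exist.
Back-substitute for Bézout coefficients:
  1 = 22 - 7×3
  ... = 380×(420) + 1319×(-121)
So 380×(420) ≡ 1 (mod 1319); multiply by 1220: a ≡ 512400 (mod 1319).
Smallest nonnegative: a = 512400 mod 1319 = 628.

628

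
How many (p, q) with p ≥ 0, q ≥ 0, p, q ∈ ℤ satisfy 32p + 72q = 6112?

22

gcd(72, 32):
  72 = 2×32 + 8
  32 = 4×8
so gcd(72, 32) = 8.
Back-substitute for Bézout coefficients:
  8 = 72 - 2×32
  ... = 32×(-2) + 72×(1)
Scale by 764: one solution is (-1528, 764). Reduce p mod 9: (2, 84).
General: p = 2 + 9t, q = 84 - 4t.
p ≥ 0 ⇒ t ≥ 0; q ≥ 0 ⇒ t ≤ 21. So t ∈ [0, 21]: 22 solutions.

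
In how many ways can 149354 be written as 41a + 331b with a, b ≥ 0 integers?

gcd(331, 41) = 1.
By Bézout, 41×(-113) + 331×(14) = 1.
One solution: (26, 448).
General: a = 26 + 331t, b = 448 - 41t.
a ≥ 0 ⇒ t ≥ 0; b ≥ 0 ⇒ t ≤ 10. So t ∈ [0, 10]: 11 solutions.

11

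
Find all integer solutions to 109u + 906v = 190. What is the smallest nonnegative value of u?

gcd(906, 109):
  906 = 8×109 + 34
  109 = 3×34 + 7
  34 = 4×7 + 6
  7 = 1×6 + 1
  6 = 6×1
so gcd(906, 109) = 1.
1 divides 190, so solutions exist.
Back-substitute for Bézout coefficients:
  1 = 7 - 1×6
  ... = 109×(133) + 906×(-16)
Scale by 190/1 = 190: (u₀, v₀) = (25270, -3040).
General solution: u = 25270 + 906t, v = -3040 - 109t for integer t.
u ≥ 0: smallest is 25270 mod 906 = 808 (at t = -27), with v = -97.

808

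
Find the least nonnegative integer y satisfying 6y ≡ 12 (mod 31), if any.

2

gcd(31, 6) = 1.
1 divides 12, so solutions exist.
By Bézout, 6*(-5) + 31*(1) = 1.
So 6*(-5) ≡ 1 (mod 31); multiply by 12: y ≡ -60 (mod 31).
Smallest nonnegative: y = -60 mod 31 = 2.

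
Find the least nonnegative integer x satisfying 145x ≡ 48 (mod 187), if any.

79

gcd(187, 145) = 1  (187 = 1·145 + 42, 145 = 3·42 + 19, 42 = 2·19 + 4, 19 = 4·4 + 3, 4 = 1·3 + 1, 3 = 3·1).
1 divides 48, so solutions exist.
Back-substituting, 145·(-49) + 187·(38) = 1.
So 145·(-49) ≡ 1 (mod 187); multiply by 48: x ≡ -2352 (mod 187).
Smallest nonnegative: x = -2352 mod 187 = 79.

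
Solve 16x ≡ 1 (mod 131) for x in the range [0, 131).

gcd(131, 16) = 1  (131 = 8·16 + 3, 16 = 5·3 + 1, 3 = 3·1).
Back-substituting, 16·(41) + 131·(-5) = 1.
So 16·41 ≡ 1 (mod 131), and 41 mod 131 = 41.

41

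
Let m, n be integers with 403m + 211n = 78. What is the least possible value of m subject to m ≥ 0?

7

gcd(403, 211) = 1  (403 = 1·211 + 192, 211 = 1·192 + 19, 192 = 10·19 + 2, 19 = 9·2 + 1, 2 = 2·1).
1 divides 78, so solutions exist.
Back-substituting, 403·(-100) + 211·(191) = 1.
Scale by 78/1 = 78: (m₀, n₀) = (-7800, 14898).
General solution: m = -7800 + 211t, n = 14898 - 403t for integer t.
m ≥ 0: smallest is -7800 mod 211 = 7 (at t = 37), with n = -13.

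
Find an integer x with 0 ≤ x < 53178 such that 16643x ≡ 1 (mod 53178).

gcd(53178, 16643) = 1  (53178 = 3×16643 + 3249, 16643 = 5×3249 + 398, 3249 = 8×398 + 65, 398 = 6×65 + 8, 65 = 8×8 + 1, 8 = 8×1).
Back-substituting, 16643×(-6547) + 53178×(2049) = 1.
So 16643×-6547 ≡ 1 (mod 53178), and -6547 mod 53178 = 46631.

46631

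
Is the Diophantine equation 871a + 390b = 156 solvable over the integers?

gcd(871, 390):
  871 = 2×390 + 91
  390 = 4×91 + 26
  91 = 3×26 + 13
  26 = 2×13
so gcd(871, 390) = 13.
13 divides 156, so integer solutions exist.

yes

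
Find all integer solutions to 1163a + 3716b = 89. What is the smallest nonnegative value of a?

gcd(3716, 1163) = 1.
1 divides 89, so solutions exist.
By Bézout, 1163*(1195) + 3716*(-374) = 1.
Scale by 89/1 = 89: (a₀, b₀) = (106355, -33286).
General solution: a = 106355 + 3716t, b = -33286 - 1163t for integer t.
a ≥ 0: smallest is 106355 mod 3716 = 2307 (at t = -28), with b = -722.

2307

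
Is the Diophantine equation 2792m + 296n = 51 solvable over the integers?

no

gcd(2792, 296) = 8.
8 does not divide 51 (remainder 3), so no integer solutions.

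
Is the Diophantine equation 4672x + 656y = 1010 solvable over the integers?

no

gcd(4672, 656) = 16  (4672 = 7×656 + 80, 656 = 8×80 + 16, 80 = 5×16).
16 does not divide 1010 (remainder 2), so no integer solutions.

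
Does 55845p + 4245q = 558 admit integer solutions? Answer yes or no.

gcd(55845, 4245):
  55845 = 13*4245 + 660
  4245 = 6*660 + 285
  660 = 2*285 + 90
  285 = 3*90 + 15
  90 = 6*15
so gcd(55845, 4245) = 15.
15 does not divide 558 (remainder 3), so no integer solutions.

no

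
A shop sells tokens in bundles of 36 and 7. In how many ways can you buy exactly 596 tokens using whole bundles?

3

Need nonnegative integers with 36j + 7k = 596.
gcd(36, 7) = 1, and 36·(1) + 7·(-5) = 1.
So (j₀, k₀) = (596, -2980); general j = 596 + 7t, k = -2980 - 36t.
j ≥ 0 ⇒ t ≥ -85; k ≥ 0 ⇒ t ≤ -83. That's 3 values of t.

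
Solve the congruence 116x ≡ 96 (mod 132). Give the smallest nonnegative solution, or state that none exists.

27

gcd(132, 116) = 4.
4 divides 96, so solutions exist.
By Bézout, 116*(8) + 132*(-7) = 4.
So 116*(8) ≡ 4 (mod 132); multiply by 24: x ≡ 192 (mod 33).
Smallest nonnegative: x = 192 mod 33 = 27.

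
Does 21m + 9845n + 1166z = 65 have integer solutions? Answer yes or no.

gcd(9845, 21) = 1  (9845 = 468*21 + 17, 21 = 1*17 + 4, 17 = 4*4 + 1, 4 = 4*1).
gcd(1, 1166) = 1.
1 divides 65, so integer solutions exist.

yes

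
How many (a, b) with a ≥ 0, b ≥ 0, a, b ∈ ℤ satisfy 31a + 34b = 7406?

7

gcd(34, 31) = 1.
By Bézout, 31·(11) + 34·(-10) = 1.
One solution: (2, 216).
General: a = 2 + 34t, b = 216 - 31t.
a ≥ 0 ⇒ t ≥ 0; b ≥ 0 ⇒ t ≤ 6. So t ∈ [0, 6]: 7 solutions.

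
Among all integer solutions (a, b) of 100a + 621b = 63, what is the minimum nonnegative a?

gcd(621, 100):
  621 = 6*100 + 21
  100 = 4*21 + 16
  21 = 1*16 + 5
  16 = 3*5 + 1
  5 = 5*1
so gcd(621, 100) = 1.
1 divides 63, so solutions exist.
Back-substitute for Bézout coefficients:
  1 = 16 - 3*5
  ... = 100*(118) + 621*(-19)
Scale by 63/1 = 63: (a₀, b₀) = (7434, -1197).
General solution: a = 7434 + 621t, b = -1197 - 100t for integer t.
a ≥ 0: smallest is 7434 mod 621 = 603 (at t = -11), with b = -97.

603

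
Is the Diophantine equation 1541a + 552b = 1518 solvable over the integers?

gcd(1541, 552) = 23.
23 divides 1518, so integer solutions exist.

yes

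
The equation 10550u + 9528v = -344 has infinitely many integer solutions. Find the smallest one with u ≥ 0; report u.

gcd(10550, 9528) = 2.
2 divides -344, so solutions exist.
By Bézout, 10550·(895) + 9528·(-991) = 2.
Scale by -344/2 = -172: (u₀, v₀) = (-153940, 170452).
General solution: u = -153940 + 4764t, v = 170452 - 5275t for integer t.
u ≥ 0: smallest is -153940 mod 4764 = 3272 (at t = 33), with v = -3623.

3272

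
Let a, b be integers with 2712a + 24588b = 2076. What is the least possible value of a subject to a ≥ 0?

989

gcd(24588, 2712):
  24588 = 9·2712 + 180
  2712 = 15·180 + 12
  180 = 15·12
so gcd(24588, 2712) = 12.
12 divides 2076, so solutions exist.
Back-substitute for Bézout coefficients:
  12 = 2712 - 15·180
  ... = 2712·(136) + 24588·(-15)
Scale by 2076/12 = 173: (a₀, b₀) = (23528, -2595).
General solution: a = 23528 + 2049t, b = -2595 - 226t for integer t.
a ≥ 0: smallest is 23528 mod 2049 = 989 (at t = -11), with b = -109.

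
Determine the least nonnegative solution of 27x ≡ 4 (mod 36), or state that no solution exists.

no solution

gcd(36, 27) = 9.
9 does not divide 4, so the congruence has no solution.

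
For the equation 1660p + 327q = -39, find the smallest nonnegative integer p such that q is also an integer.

90

gcd(1660, 327):
  1660 = 5·327 + 25
  327 = 13·25 + 2
  25 = 12·2 + 1
  2 = 2·1
so gcd(1660, 327) = 1.
1 divides -39, so solutions exist.
Back-substitute for Bézout coefficients:
  1 = 25 - 12·2
  ... = 1660·(157) + 327·(-797)
Scale by -39/1 = -39: (p₀, q₀) = (-6123, 31083).
General solution: p = -6123 + 327t, q = 31083 - 1660t for integer t.
p ≥ 0: smallest is -6123 mod 327 = 90 (at t = 19), with q = -457.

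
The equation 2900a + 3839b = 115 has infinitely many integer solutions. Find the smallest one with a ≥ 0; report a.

gcd(3839, 2900) = 1.
1 divides 115, so solutions exist.
By Bézout, 2900*(-740) + 3839*(559) = 1.
Scale by 115/1 = 115: (a₀, b₀) = (-85100, 64285).
General solution: a = -85100 + 3839t, b = 64285 - 2900t for integer t.
a ≥ 0: smallest is -85100 mod 3839 = 3197 (at t = 23), with b = -2415.

3197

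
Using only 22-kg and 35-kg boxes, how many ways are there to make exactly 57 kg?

1

Need nonnegative integers with 22j + 35k = 57.
gcd(22, 35) = 1, and 22·(8) + 35·(-5) = 1.
So (j₀, k₀) = (456, -285); general j = 456 + 35t, k = -285 - 22t.
j ≥ 0 ⇒ t ≥ -13; k ≥ 0 ⇒ t ≤ -13. That's 1 value of t.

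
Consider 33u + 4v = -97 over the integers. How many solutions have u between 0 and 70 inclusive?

17

gcd(33, 4) = 1.
By Bézout, 33*(1) + 4*(-8) = 1.
Particular solution: (3, -49).
General solution: u = 3 + 4t, v = -49 - 33t for integer t.
0 ≤ 3 + 4t ≤ 70 gives t ∈ [0, 16], which is 17 values.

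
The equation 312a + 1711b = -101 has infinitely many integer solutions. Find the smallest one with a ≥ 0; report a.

60

gcd(1711, 312) = 1  (1711 = 5·312 + 151, 312 = 2·151 + 10, 151 = 15·10 + 1, 10 = 10·1).
1 divides -101, so solutions exist.
Back-substituting, 312·(-170) + 1711·(31) = 1.
Scale by -101/1 = -101: (a₀, b₀) = (17170, -3131).
General solution: a = 17170 + 1711t, b = -3131 - 312t for integer t.
a ≥ 0: smallest is 17170 mod 1711 = 60 (at t = -10), with b = -11.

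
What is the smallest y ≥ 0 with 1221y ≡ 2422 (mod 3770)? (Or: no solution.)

672

gcd(3770, 1221):
  3770 = 3*1221 + 107
  1221 = 11*107 + 44
  107 = 2*44 + 19
  44 = 2*19 + 6
  19 = 3*6 + 1
  6 = 6*1
so gcd(3770, 1221) = 1.
1 divides 2422, so solutions exist.
Back-substitute for Bézout coefficients:
  1 = 19 - 3*6
  ... = 1221*(-599) + 3770*(194)
So 1221*(-599) ≡ 1 (mod 3770); multiply by 2422: y ≡ -1450778 (mod 3770).
Smallest nonnegative: y = -1450778 mod 3770 = 672.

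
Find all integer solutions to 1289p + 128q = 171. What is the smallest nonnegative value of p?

gcd(1289, 128):
  1289 = 10*128 + 9
  128 = 14*9 + 2
  9 = 4*2 + 1
  2 = 2*1
so gcd(1289, 128) = 1.
1 divides 171, so solutions exist.
Back-substitute for Bézout coefficients:
  1 = 9 - 4*2
  ... = 1289*(57) + 128*(-574)
Scale by 171/1 = 171: (p₀, q₀) = (9747, -98154).
General solution: p = 9747 + 128t, q = -98154 - 1289t for integer t.
p ≥ 0: smallest is 9747 mod 128 = 19 (at t = -76), with q = -190.

19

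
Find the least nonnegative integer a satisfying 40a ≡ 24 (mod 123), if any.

99

gcd(123, 40):
  123 = 3*40 + 3
  40 = 13*3 + 1
  3 = 3*1
so gcd(123, 40) = 1.
1 divides 24, so solutions exist.
Back-substitute for Bézout coefficients:
  1 = 40 - 13*3
  ... = 40*(40) + 123*(-13)
So 40*(40) ≡ 1 (mod 123); multiply by 24: a ≡ 960 (mod 123).
Smallest nonnegative: a = 960 mod 123 = 99.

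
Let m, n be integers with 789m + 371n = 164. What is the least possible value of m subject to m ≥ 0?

gcd(789, 371):
  789 = 2×371 + 47
  371 = 7×47 + 42
  47 = 1×42 + 5
  42 = 8×5 + 2
  5 = 2×2 + 1
  2 = 2×1
so gcd(789, 371) = 1.
1 divides 164, so solutions exist.
Back-substitute for Bézout coefficients:
  1 = 5 - 2×2
  ... = 789×(150) + 371×(-319)
Scale by 164/1 = 164: (m₀, n₀) = (24600, -52316).
General solution: m = 24600 + 371t, n = -52316 - 789t for integer t.
m ≥ 0: smallest is 24600 mod 371 = 114 (at t = -66), with n = -242.

114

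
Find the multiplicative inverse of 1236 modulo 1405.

981

gcd(1405, 1236):
  1405 = 1×1236 + 169
  1236 = 7×169 + 53
  169 = 3×53 + 10
  53 = 5×10 + 3
  10 = 3×3 + 1
  3 = 3×1
so gcd(1405, 1236) = 1.
Back-substitute for Bézout coefficients:
  1 = 10 - 3×3
  ... = 1236×(-424) + 1405×(373)
So 1236×-424 ≡ 1 (mod 1405), and -424 mod 1405 = 981.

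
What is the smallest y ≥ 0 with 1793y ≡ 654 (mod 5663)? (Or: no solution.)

gcd(5663, 1793):
  5663 = 3*1793 + 284
  1793 = 6*284 + 89
  284 = 3*89 + 17
  89 = 5*17 + 4
  17 = 4*4 + 1
  4 = 4*1
so gcd(5663, 1793) = 1.
1 divides 654, so solutions exist.
Back-substitute for Bézout coefficients:
  1 = 17 - 4*4
  ... = 1793*(-1336) + 5663*(423)
So 1793*(-1336) ≡ 1 (mod 5663); multiply by 654: y ≡ -873744 (mod 5663).
Smallest nonnegative: y = -873744 mod 5663 = 4021.

4021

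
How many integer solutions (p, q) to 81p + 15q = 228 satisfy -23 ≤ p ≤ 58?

gcd(81, 15) = 3  (81 = 5×15 + 6, 15 = 2×6 + 3, 6 = 2×3).
Back-substituting, 81×(-2) + 15×(11) = 3.
Scale by 76: particular solution (-152, 836); reduce p mod 5: (3, -1).
General solution: p = 3 + 5t, q = -1 - 27t for integer t.
-23 ≤ 3 + 5t ≤ 58 gives t ∈ [-5, 11], which is 17 values.

17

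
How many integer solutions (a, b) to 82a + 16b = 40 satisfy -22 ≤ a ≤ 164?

24

gcd(82, 16) = 2  (82 = 5·16 + 2, 16 = 8·2).
Back-substituting, 82·(1) + 16·(-5) = 2.
Scale by 20: particular solution (20, -100); reduce a mod 8: (4, -18).
General solution: a = 4 + 8t, b = -18 - 41t for integer t.
-22 ≤ 4 + 8t ≤ 164 gives t ∈ [-3, 20], which is 24 values.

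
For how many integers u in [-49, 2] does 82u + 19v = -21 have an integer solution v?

gcd(82, 19) = 1.
By Bézout, 82*(-3) + 19*(13) = 1.
Particular solution: (6, -27).
General solution: u = 6 + 19t, v = -27 - 82t for integer t.
-49 ≤ 6 + 19t ≤ 2 gives t ∈ [-2, -1], which is 2 values.

2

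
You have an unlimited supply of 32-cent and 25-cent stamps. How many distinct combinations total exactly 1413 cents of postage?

2

Need nonnegative integers with 32j + 25k = 1413.
gcd(32, 25) = 1, and 32·(-7) + 25·(9) = 1.
So (j₀, k₀) = (-9891, 12717); general j = -9891 + 25t, k = 12717 - 32t.
j ≥ 0 ⇒ t ≥ 396; k ≥ 0 ⇒ t ≤ 397. That's 2 values of t.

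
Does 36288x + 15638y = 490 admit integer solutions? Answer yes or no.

yes

gcd(36288, 15638) = 14.
14 divides 490, so integer solutions exist.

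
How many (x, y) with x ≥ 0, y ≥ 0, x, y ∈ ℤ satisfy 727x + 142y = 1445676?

gcd(727, 142) = 1.
By Bézout, 727·(-25) + 142·(128) = 1.
One solution: (82, 9761).
General: x = 82 + 142t, y = 9761 - 727t.
x ≥ 0 ⇒ t ≥ 0; y ≥ 0 ⇒ t ≤ 13. So t ∈ [0, 13]: 14 solutions.

14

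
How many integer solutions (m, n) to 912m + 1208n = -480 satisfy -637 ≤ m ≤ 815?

9

gcd(1208, 912):
  1208 = 1×912 + 296
  912 = 3×296 + 24
  296 = 12×24 + 8
  24 = 3×8
so gcd(1208, 912) = 8.
Back-substitute for Bézout coefficients:
  8 = 296 - 12×24
  ... = 912×(-49) + 1208×(37)
Scale by -60: particular solution (2940, -2220); reduce m mod 151: (71, -54).
General solution: m = 71 + 151t, n = -54 - 114t for integer t.
-637 ≤ 71 + 151t ≤ 815 gives t ∈ [-4, 4], which is 9 values.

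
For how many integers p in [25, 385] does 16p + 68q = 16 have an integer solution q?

21

gcd(68, 16):
  68 = 4×16 + 4
  16 = 4×4
so gcd(68, 16) = 4.
Back-substitute for Bézout coefficients:
  4 = 68 - 4×16
  ... = 16×(-4) + 68×(1)
Scale by 4: particular solution (-16, 4); reduce p mod 17: (1, 0).
General solution: p = 1 + 17t, q = 0 - 4t for integer t.
25 ≤ 1 + 17t ≤ 385 gives t ∈ [2, 22], which is 21 values.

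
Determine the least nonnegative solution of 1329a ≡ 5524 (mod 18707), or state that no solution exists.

2383

gcd(18707, 1329):
  18707 = 14*1329 + 101
  1329 = 13*101 + 16
  101 = 6*16 + 5
  16 = 3*5 + 1
  5 = 5*1
so gcd(18707, 1329) = 1.
1 divides 5524, so solutions exist.
Back-substitute for Bézout coefficients:
  1 = 16 - 3*5
  ... = 1329*(3519) + 18707*(-250)
So 1329*(3519) ≡ 1 (mod 18707); multiply by 5524: a ≡ 19438956 (mod 18707).
Smallest nonnegative: a = 19438956 mod 18707 = 2383.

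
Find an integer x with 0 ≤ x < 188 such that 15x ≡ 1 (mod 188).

163

gcd(188, 15) = 1  (188 = 12×15 + 8, 15 = 1×8 + 7, 8 = 1×7 + 1, 7 = 7×1).
Back-substituting, 15×(-25) + 188×(2) = 1.
So 15×-25 ≡ 1 (mod 188), and -25 mod 188 = 163.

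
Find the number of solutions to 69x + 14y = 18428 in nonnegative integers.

19

gcd(69, 14):
  69 = 4*14 + 13
  14 = 1*13 + 1
  13 = 13*1
so gcd(69, 14) = 1.
Back-substitute for Bézout coefficients:
  1 = 14 - 1*13
  ... = 69*(-1) + 14*(5)
Scale by 18428: one solution is (-18428, 92140). Reduce x mod 14: (10, 1267).
General: x = 10 + 14t, y = 1267 - 69t.
x ≥ 0 ⇒ t ≥ 0; y ≥ 0 ⇒ t ≤ 18. So t ∈ [0, 18]: 19 solutions.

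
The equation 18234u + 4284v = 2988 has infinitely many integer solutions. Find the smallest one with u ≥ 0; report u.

190

gcd(18234, 4284) = 18.
18 divides 2988, so solutions exist.
By Bézout, 18234*(-39) + 4284*(166) = 18.
Scale by 2988/18 = 166: (u₀, v₀) = (-6474, 27556).
General solution: u = -6474 + 238t, v = 27556 - 1013t for integer t.
u ≥ 0: smallest is -6474 mod 238 = 190 (at t = 28), with v = -808.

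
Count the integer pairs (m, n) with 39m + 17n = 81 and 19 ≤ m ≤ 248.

gcd(39, 17) = 1  (39 = 2×17 + 5, 17 = 3×5 + 2, 5 = 2×2 + 1, 2 = 2×1).
Back-substituting, 39×(7) + 17×(-16) = 1.
Scale by 81: particular solution (567, -1296); reduce m mod 17: (6, -9).
General solution: m = 6 + 17t, n = -9 - 39t for integer t.
19 ≤ 6 + 17t ≤ 248 gives t ∈ [1, 14], which is 14 values.

14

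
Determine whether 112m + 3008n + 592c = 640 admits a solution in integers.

yes

gcd(3008, 112) = 16  (3008 = 26·112 + 96, 112 = 1·96 + 16, 96 = 6·16).
gcd(16, 592) = 16.
16 divides 640, so integer solutions exist.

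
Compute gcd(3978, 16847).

gcd(16847, 3978):
  16847 = 4·3978 + 935
  3978 = 4·935 + 238
  935 = 3·238 + 221
  238 = 1·221 + 17
  221 = 13·17
so gcd(16847, 3978) = 17.

17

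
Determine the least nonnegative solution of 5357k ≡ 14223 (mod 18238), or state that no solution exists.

gcd(18238, 5357) = 11.
11 divides 14223, so solutions exist.
By Bézout, 5357·(-303) + 18238·(89) = 11.
So 5357·(-303) ≡ 11 (mod 18238); multiply by 1293: k ≡ -391779 (mod 1658).
Smallest nonnegative: k = -391779 mod 1658 = 1167.

1167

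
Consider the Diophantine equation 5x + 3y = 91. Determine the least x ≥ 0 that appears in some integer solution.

2

gcd(5, 3):
  5 = 1×3 + 2
  3 = 1×2 + 1
  2 = 2×1
so gcd(5, 3) = 1.
1 divides 91, so solutions exist.
Back-substitute for Bézout coefficients:
  1 = 3 - 1×2
  ... = 5×(-1) + 3×(2)
Scale by 91/1 = 91: (x₀, y₀) = (-91, 182).
General solution: x = -91 + 3t, y = 182 - 5t for integer t.
x ≥ 0: smallest is -91 mod 3 = 2 (at t = 31), with y = 27.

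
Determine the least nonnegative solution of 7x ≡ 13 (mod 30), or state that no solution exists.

19

gcd(30, 7):
  30 = 4·7 + 2
  7 = 3·2 + 1
  2 = 2·1
so gcd(30, 7) = 1.
1 divides 13, so solutions exist.
Back-substitute for Bézout coefficients:
  1 = 7 - 3·2
  ... = 7·(13) + 30·(-3)
So 7·(13) ≡ 1 (mod 30); multiply by 13: x ≡ 169 (mod 30).
Smallest nonnegative: x = 169 mod 30 = 19.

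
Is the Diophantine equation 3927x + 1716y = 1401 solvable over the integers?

no

gcd(3927, 1716):
  3927 = 2*1716 + 495
  1716 = 3*495 + 231
  495 = 2*231 + 33
  231 = 7*33
so gcd(3927, 1716) = 33.
33 does not divide 1401 (remainder 15), so no integer solutions.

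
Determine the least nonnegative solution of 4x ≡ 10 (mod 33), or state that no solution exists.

gcd(33, 4) = 1  (33 = 8×4 + 1, 4 = 4×1).
1 divides 10, so solutions exist.
Back-substituting, 4×(-8) + 33×(1) = 1.
So 4×(-8) ≡ 1 (mod 33); multiply by 10: x ≡ -80 (mod 33).
Smallest nonnegative: x = -80 mod 33 = 19.

19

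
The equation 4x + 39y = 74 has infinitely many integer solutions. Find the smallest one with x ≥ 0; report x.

38

gcd(39, 4) = 1  (39 = 9·4 + 3, 4 = 1·3 + 1, 3 = 3·1).
1 divides 74, so solutions exist.
Back-substituting, 4·(10) + 39·(-1) = 1.
Scale by 74/1 = 74: (x₀, y₀) = (740, -74).
General solution: x = 740 + 39t, y = -74 - 4t for integer t.
x ≥ 0: smallest is 740 mod 39 = 38 (at t = -18), with y = -2.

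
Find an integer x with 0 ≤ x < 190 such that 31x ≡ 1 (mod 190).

141

gcd(190, 31) = 1  (190 = 6×31 + 4, 31 = 7×4 + 3, 4 = 1×3 + 1, 3 = 3×1).
Back-substituting, 31×(-49) + 190×(8) = 1.
So 31×-49 ≡ 1 (mod 190), and -49 mod 190 = 141.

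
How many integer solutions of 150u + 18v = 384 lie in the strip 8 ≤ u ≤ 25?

6

gcd(150, 18) = 6.
By Bézout, 150*(1) + 18*(-8) = 6.
Particular solution: (1, 13).
General solution: u = 1 + 3t, v = 13 - 25t for integer t.
8 ≤ 1 + 3t ≤ 25 gives t ∈ [3, 8], which is 6 values.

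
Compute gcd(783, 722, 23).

1

gcd(783, 722) = 1  (783 = 1*722 + 61, 722 = 11*61 + 51, 61 = 1*51 + 10, 51 = 5*10 + 1, 10 = 10*1).
gcd(1, 23) = 1.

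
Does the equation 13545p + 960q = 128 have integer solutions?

no

gcd(13545, 960) = 15  (13545 = 14*960 + 105, 960 = 9*105 + 15, 105 = 7*15).
15 does not divide 128 (remainder 8), so no integer solutions.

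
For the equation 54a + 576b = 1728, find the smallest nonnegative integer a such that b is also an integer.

0

gcd(576, 54) = 18.
18 divides 1728, so solutions exist.
By Bézout, 54×(11) + 576×(-1) = 18.
Scale by 1728/18 = 96: (a₀, b₀) = (1056, -96).
General solution: a = 1056 + 32t, b = -96 - 3t for integer t.
a ≥ 0: smallest is 1056 mod 32 = 0 (at t = -33), with b = 3.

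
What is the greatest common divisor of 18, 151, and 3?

gcd(151, 18) = 1.
gcd(1, 3) = 1.

1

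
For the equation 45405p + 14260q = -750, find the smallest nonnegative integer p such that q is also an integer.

gcd(45405, 14260):
  45405 = 3×14260 + 2625
  14260 = 5×2625 + 1135
  2625 = 2×1135 + 355
  1135 = 3×355 + 70
  355 = 5×70 + 5
  70 = 14×5
so gcd(45405, 14260) = 5.
5 divides -750, so solutions exist.
Back-substitute for Bézout coefficients:
  5 = 355 - 5×70
  ... = 45405×(201) + 14260×(-640)
Scale by -750/5 = -150: (p₀, q₀) = (-30150, 96000).
General solution: p = -30150 + 2852t, q = 96000 - 9081t for integer t.
p ≥ 0: smallest is -30150 mod 2852 = 1222 (at t = 11), with q = -3891.

1222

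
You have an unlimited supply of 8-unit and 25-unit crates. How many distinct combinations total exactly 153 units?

Need nonnegative integers with 8j + 25k = 153.
gcd(8, 25) = 1, and 8·(-3) + 25·(1) = 1.
So (j₀, k₀) = (-459, 153); general j = -459 + 25t, k = 153 - 8t.
j ≥ 0 ⇒ t ≥ 19; k ≥ 0 ⇒ t ≤ 19. That's 1 value of t.

1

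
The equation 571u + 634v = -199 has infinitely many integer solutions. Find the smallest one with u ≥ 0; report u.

295

gcd(634, 571) = 1.
1 divides -199, so solutions exist.
By Bézout, 571·(161) + 634·(-145) = 1.
Scale by -199/1 = -199: (u₀, v₀) = (-32039, 28855).
General solution: u = -32039 + 634t, v = 28855 - 571t for integer t.
u ≥ 0: smallest is -32039 mod 634 = 295 (at t = 51), with v = -266.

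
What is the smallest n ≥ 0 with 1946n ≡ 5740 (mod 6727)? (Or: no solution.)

79

gcd(6727, 1946):
  6727 = 3*1946 + 889
  1946 = 2*889 + 168
  889 = 5*168 + 49
  168 = 3*49 + 21
  49 = 2*21 + 7
  21 = 3*7
so gcd(6727, 1946) = 7.
7 divides 5740, so solutions exist.
Back-substitute for Bézout coefficients:
  7 = 49 - 2*21
  ... = 1946*(-280) + 6727*(81)
So 1946*(-280) ≡ 7 (mod 6727); multiply by 820: n ≡ -229600 (mod 961).
Smallest nonnegative: n = -229600 mod 961 = 79.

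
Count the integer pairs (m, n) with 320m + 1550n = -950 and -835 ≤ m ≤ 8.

gcd(1550, 320) = 10  (1550 = 4*320 + 270, 320 = 1*270 + 50, 270 = 5*50 + 20, 50 = 2*20 + 10, 20 = 2*10).
Back-substituting, 320*(63) + 1550*(-13) = 10.
Scale by -95: particular solution (-5985, 1235); reduce m mod 155: (60, -13).
General solution: m = 60 + 155t, n = -13 - 32t for integer t.
-835 ≤ 60 + 155t ≤ 8 gives t ∈ [-5, -1], which is 5 values.

5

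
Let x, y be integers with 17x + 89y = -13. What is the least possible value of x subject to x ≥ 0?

83

gcd(89, 17):
  89 = 5·17 + 4
  17 = 4·4 + 1
  4 = 4·1
so gcd(89, 17) = 1.
1 divides -13, so solutions exist.
Back-substitute for Bézout coefficients:
  1 = 17 - 4·4
  ... = 17·(21) + 89·(-4)
Scale by -13/1 = -13: (x₀, y₀) = (-273, 52).
General solution: x = -273 + 89t, y = 52 - 17t for integer t.
x ≥ 0: smallest is -273 mod 89 = 83 (at t = 4), with y = -16.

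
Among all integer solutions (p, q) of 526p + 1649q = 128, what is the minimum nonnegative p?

gcd(1649, 526) = 1.
1 divides 128, so solutions exist.
By Bézout, 526*(-511) + 1649*(163) = 1.
Scale by 128/1 = 128: (p₀, q₀) = (-65408, 20864).
General solution: p = -65408 + 1649t, q = 20864 - 526t for integer t.
p ≥ 0: smallest is -65408 mod 1649 = 552 (at t = 40), with q = -176.

552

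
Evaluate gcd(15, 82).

1

gcd(82, 15) = 1  (82 = 5*15 + 7, 15 = 2*7 + 1, 7 = 7*1).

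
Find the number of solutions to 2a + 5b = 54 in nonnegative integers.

gcd(5, 2) = 1  (5 = 2·2 + 1, 2 = 2·1).
Back-substituting, 2·(-2) + 5·(1) = 1.
Scale by 54: one solution is (-108, 54). Reduce a mod 5: (2, 10).
General: a = 2 + 5t, b = 10 - 2t.
a ≥ 0 ⇒ t ≥ 0; b ≥ 0 ⇒ t ≤ 5. So t ∈ [0, 5]: 6 solutions.

6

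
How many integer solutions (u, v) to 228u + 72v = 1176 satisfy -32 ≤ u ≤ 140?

29

gcd(228, 72):
  228 = 3×72 + 12
  72 = 6×12
so gcd(228, 72) = 12.
Back-substitute for Bézout coefficients:
  12 = 228 - 3×72
  ... = 228×(1) + 72×(-3)
Scale by 98: particular solution (98, -294); reduce u mod 6: (2, 10).
General solution: u = 2 + 6t, v = 10 - 19t for integer t.
-32 ≤ 2 + 6t ≤ 140 gives t ∈ [-5, 23], which is 29 values.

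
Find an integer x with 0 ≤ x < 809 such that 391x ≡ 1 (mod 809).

749

gcd(809, 391) = 1  (809 = 2×391 + 27, 391 = 14×27 + 13, 27 = 2×13 + 1, 13 = 13×1).
Back-substituting, 391×(-60) + 809×(29) = 1.
So 391×-60 ≡ 1 (mod 809), and -60 mod 809 = 749.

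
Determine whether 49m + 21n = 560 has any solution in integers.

gcd(49, 21) = 7  (49 = 2×21 + 7, 21 = 3×7).
7 divides 560, so integer solutions exist.

yes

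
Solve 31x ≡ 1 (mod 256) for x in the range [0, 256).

223

gcd(256, 31) = 1.
By Bézout, 31·(-33) + 256·(4) = 1.
So 31·-33 ≡ 1 (mod 256), and -33 mod 256 = 223.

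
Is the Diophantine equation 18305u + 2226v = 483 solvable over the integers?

yes

gcd(18305, 2226) = 7.
7 divides 483, so integer solutions exist.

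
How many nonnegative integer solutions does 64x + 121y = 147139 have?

19

gcd(121, 64) = 1.
By Bézout, 64·(-17) + 121·(9) = 1.
One solution: (70, 1179).
General: x = 70 + 121t, y = 1179 - 64t.
x ≥ 0 ⇒ t ≥ 0; y ≥ 0 ⇒ t ≤ 18. So t ∈ [0, 18]: 19 solutions.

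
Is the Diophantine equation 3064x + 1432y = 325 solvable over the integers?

no

gcd(3064, 1432) = 8  (3064 = 2*1432 + 200, 1432 = 7*200 + 32, 200 = 6*32 + 8, 32 = 4*8).
8 does not divide 325 (remainder 5), so no integer solutions.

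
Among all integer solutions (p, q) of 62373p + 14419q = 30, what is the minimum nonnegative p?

4132

gcd(62373, 14419):
  62373 = 4×14419 + 4697
  14419 = 3×4697 + 328
  4697 = 14×328 + 105
  328 = 3×105 + 13
  105 = 8×13 + 1
  13 = 13×1
so gcd(62373, 14419) = 1.
1 divides 30, so solutions exist.
Back-substitute for Bézout coefficients:
  1 = 105 - 8×13
  ... = 62373×(1099) + 14419×(-4754)
Scale by 30/1 = 30: (p₀, q₀) = (32970, -142620).
General solution: p = 32970 + 14419t, q = -142620 - 62373t for integer t.
p ≥ 0: smallest is 32970 mod 14419 = 4132 (at t = -2), with q = -17874.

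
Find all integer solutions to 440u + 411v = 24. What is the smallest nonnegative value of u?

15

gcd(440, 411) = 1  (440 = 1×411 + 29, 411 = 14×29 + 5, 29 = 5×5 + 4, 5 = 1×4 + 1, 4 = 4×1).
1 divides 24, so solutions exist.
Back-substituting, 440×(-85) + 411×(91) = 1.
Scale by 24/1 = 24: (u₀, v₀) = (-2040, 2184).
General solution: u = -2040 + 411t, v = 2184 - 440t for integer t.
u ≥ 0: smallest is -2040 mod 411 = 15 (at t = 5), with v = -16.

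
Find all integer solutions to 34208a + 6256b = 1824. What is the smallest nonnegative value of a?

gcd(34208, 6256):
  34208 = 5·6256 + 2928
  6256 = 2·2928 + 400
  2928 = 7·400 + 128
  400 = 3·128 + 16
  128 = 8·16
so gcd(34208, 6256) = 16.
16 divides 1824, so solutions exist.
Back-substitute for Bézout coefficients:
  16 = 400 - 3·128
  ... = 34208·(-47) + 6256·(257)
Scale by 1824/16 = 114: (a₀, b₀) = (-5358, 29298).
General solution: a = -5358 + 391t, b = 29298 - 2138t for integer t.
a ≥ 0: smallest is -5358 mod 391 = 116 (at t = 14), with b = -634.

116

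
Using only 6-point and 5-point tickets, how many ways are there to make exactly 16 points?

Need nonnegative integers with 6j + 5k = 16.
gcd(6, 5) = 1, and 6·(1) + 5·(-1) = 1.
So (j₀, k₀) = (16, -16); general j = 16 + 5t, k = -16 - 6t.
j ≥ 0 ⇒ t ≥ -3; k ≥ 0 ⇒ t ≤ -3. That's 1 value of t.

1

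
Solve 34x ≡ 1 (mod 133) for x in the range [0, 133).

gcd(133, 34):
  133 = 3×34 + 31
  34 = 1×31 + 3
  31 = 10×3 + 1
  3 = 3×1
so gcd(133, 34) = 1.
Back-substitute for Bézout coefficients:
  1 = 31 - 10×3
  ... = 34×(-43) + 133×(11)
So 34×-43 ≡ 1 (mod 133), and -43 mod 133 = 90.

90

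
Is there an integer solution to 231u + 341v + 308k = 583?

yes

gcd(341, 231) = 11.
gcd(11, 308) = 11.
11 divides 583, so integer solutions exist.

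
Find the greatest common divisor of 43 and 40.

1

gcd(43, 40) = 1  (43 = 1×40 + 3, 40 = 13×3 + 1, 3 = 3×1).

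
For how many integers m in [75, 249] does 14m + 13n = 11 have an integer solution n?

14

gcd(14, 13):
  14 = 1×13 + 1
  13 = 13×1
so gcd(14, 13) = 1.
Back-substitute for Bézout coefficients:
  1 = 14 - 1×13
  ... = 14×(1) + 13×(-1)
Scale by 11: particular solution (11, -11); reduce m mod 13: (11, -11).
General solution: m = 11 + 13t, n = -11 - 14t for integer t.
75 ≤ 11 + 13t ≤ 249 gives t ∈ [5, 18], which is 14 values.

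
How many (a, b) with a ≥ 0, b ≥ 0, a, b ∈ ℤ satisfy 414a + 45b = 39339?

19

gcd(414, 45) = 9.
By Bézout, 414*(1) + 45*(-9) = 9.
One solution: (1, 865).
General: a = 1 + 5t, b = 865 - 46t.
a ≥ 0 ⇒ t ≥ 0; b ≥ 0 ⇒ t ≤ 18. So t ∈ [0, 18]: 19 solutions.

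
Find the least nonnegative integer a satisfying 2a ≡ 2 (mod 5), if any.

1

gcd(5, 2):
  5 = 2·2 + 1
  2 = 2·1
so gcd(5, 2) = 1.
1 divides 2, so solutions exist.
Back-substitute for Bézout coefficients:
  1 = 5 - 2·2
  ... = 2·(-2) + 5·(1)
So 2·(-2) ≡ 1 (mod 5); multiply by 2: a ≡ -4 (mod 5).
Smallest nonnegative: a = -4 mod 5 = 1.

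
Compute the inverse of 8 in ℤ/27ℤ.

gcd(27, 8) = 1.
By Bézout, 8×(-10) + 27×(3) = 1.
So 8×-10 ≡ 1 (mod 27), and -10 mod 27 = 17.

17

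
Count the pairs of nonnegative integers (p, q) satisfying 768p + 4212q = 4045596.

15

gcd(4212, 768) = 12  (4212 = 5*768 + 372, 768 = 2*372 + 24, 372 = 15*24 + 12, 24 = 2*12).
Back-substituting, 768*(-170) + 4212*(31) = 12.
Scale by 337133: one solution is (-57312610, 10451123). Reduce p mod 351: (74, 947).
General: p = 74 + 351t, q = 947 - 64t.
p ≥ 0 ⇒ t ≥ 0; q ≥ 0 ⇒ t ≤ 14. So t ∈ [0, 14]: 15 solutions.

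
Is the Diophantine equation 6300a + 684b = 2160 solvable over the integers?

yes

gcd(6300, 684) = 36.
36 divides 2160, so integer solutions exist.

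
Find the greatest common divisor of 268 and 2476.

gcd(2476, 268) = 4  (2476 = 9×268 + 64, 268 = 4×64 + 12, 64 = 5×12 + 4, 12 = 3×4).

4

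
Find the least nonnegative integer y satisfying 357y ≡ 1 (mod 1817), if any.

738

gcd(1817, 357) = 1.
1 divides 1, so solutions exist.
By Bézout, 357*(738) + 1817*(-145) = 1.
So 357*(738) ≡ 1 (mod 1817); multiply by 1: y ≡ 738 (mod 1817).
Smallest nonnegative: y = 738 mod 1817 = 738.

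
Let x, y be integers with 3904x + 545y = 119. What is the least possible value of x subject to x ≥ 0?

381

gcd(3904, 545):
  3904 = 7×545 + 89
  545 = 6×89 + 11
  89 = 8×11 + 1
  11 = 11×1
so gcd(3904, 545) = 1.
1 divides 119, so solutions exist.
Back-substitute for Bézout coefficients:
  1 = 89 - 8×11
  ... = 3904×(49) + 545×(-351)
Scale by 119/1 = 119: (x₀, y₀) = (5831, -41769).
General solution: x = 5831 + 545t, y = -41769 - 3904t for integer t.
x ≥ 0: smallest is 5831 mod 545 = 381 (at t = -10), with y = -2729.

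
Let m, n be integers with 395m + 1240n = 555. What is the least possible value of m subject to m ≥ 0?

105

gcd(1240, 395):
  1240 = 3·395 + 55
  395 = 7·55 + 10
  55 = 5·10 + 5
  10 = 2·5
so gcd(1240, 395) = 5.
5 divides 555, so solutions exist.
Back-substitute for Bézout coefficients:
  5 = 55 - 5·10
  ... = 395·(-113) + 1240·(36)
Scale by 555/5 = 111: (m₀, n₀) = (-12543, 3996).
General solution: m = -12543 + 248t, n = 3996 - 79t for integer t.
m ≥ 0: smallest is -12543 mod 248 = 105 (at t = 51), with n = -33.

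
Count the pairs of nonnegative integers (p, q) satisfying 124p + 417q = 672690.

gcd(417, 124) = 1  (417 = 3·124 + 45, 124 = 2·45 + 34, 45 = 1·34 + 11, 34 = 3·11 + 1, 11 = 11·1).
Back-substituting, 124·(37) + 417·(-11) = 1.
Scale by 672690: one solution is (24889530, -7399590). Reduce p mod 417: (51, 1598).
General: p = 51 + 417t, q = 1598 - 124t.
p ≥ 0 ⇒ t ≥ 0; q ≥ 0 ⇒ t ≤ 12. So t ∈ [0, 12]: 13 solutions.

13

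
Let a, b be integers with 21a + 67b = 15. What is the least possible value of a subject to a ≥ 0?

gcd(67, 21) = 1.
1 divides 15, so solutions exist.
By Bézout, 21·(16) + 67·(-5) = 1.
Scale by 15/1 = 15: (a₀, b₀) = (240, -75).
General solution: a = 240 + 67t, b = -75 - 21t for integer t.
a ≥ 0: smallest is 240 mod 67 = 39 (at t = -3), with b = -12.

39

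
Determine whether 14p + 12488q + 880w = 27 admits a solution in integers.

no

gcd(12488, 14):
  12488 = 892·14
so gcd(12488, 14) = 14.
gcd(14, 880) = 2.
2 does not divide 27 (remainder 1), so no integer solutions.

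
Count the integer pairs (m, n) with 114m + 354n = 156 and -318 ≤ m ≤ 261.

gcd(354, 114) = 6  (354 = 3×114 + 12, 114 = 9×12 + 6, 12 = 2×6).
Back-substituting, 114×(28) + 354×(-9) = 6.
Scale by 26: particular solution (728, -234); reduce m mod 59: (20, -6).
General solution: m = 20 + 59t, n = -6 - 19t for integer t.
-318 ≤ 20 + 59t ≤ 261 gives t ∈ [-5, 4], which is 10 values.

10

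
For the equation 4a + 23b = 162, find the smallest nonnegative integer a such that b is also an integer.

gcd(23, 4):
  23 = 5×4 + 3
  4 = 1×3 + 1
  3 = 3×1
so gcd(23, 4) = 1.
1 divides 162, so solutions exist.
Back-substitute for Bézout coefficients:
  1 = 4 - 1×3
  ... = 4×(6) + 23×(-1)
Scale by 162/1 = 162: (a₀, b₀) = (972, -162).
General solution: a = 972 + 23t, b = -162 - 4t for integer t.
a ≥ 0: smallest is 972 mod 23 = 6 (at t = -42), with b = 6.

6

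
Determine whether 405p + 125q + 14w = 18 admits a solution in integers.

gcd(405, 125):
  405 = 3·125 + 30
  125 = 4·30 + 5
  30 = 6·5
so gcd(405, 125) = 5.
gcd(5, 14) = 1.
1 divides 18, so integer solutions exist.

yes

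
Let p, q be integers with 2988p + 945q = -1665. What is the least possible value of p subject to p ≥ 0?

gcd(2988, 945) = 9.
9 divides -1665, so solutions exist.
By Bézout, 2988·(-37) + 945·(117) = 9.
Scale by -1665/9 = -185: (p₀, q₀) = (6845, -21645).
General solution: p = 6845 + 105t, q = -21645 - 332t for integer t.
p ≥ 0: smallest is 6845 mod 105 = 20 (at t = -65), with q = -65.

20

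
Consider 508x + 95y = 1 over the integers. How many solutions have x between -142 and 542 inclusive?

7

gcd(508, 95) = 1.
By Bézout, 508·(-23) + 95·(123) = 1.
Particular solution: (72, -385).
General solution: x = 72 + 95t, y = -385 - 508t for integer t.
-142 ≤ 72 + 95t ≤ 542 gives t ∈ [-2, 4], which is 7 values.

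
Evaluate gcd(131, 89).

gcd(131, 89) = 1  (131 = 1×89 + 42, 89 = 2×42 + 5, 42 = 8×5 + 2, 5 = 2×2 + 1, 2 = 2×1).

1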